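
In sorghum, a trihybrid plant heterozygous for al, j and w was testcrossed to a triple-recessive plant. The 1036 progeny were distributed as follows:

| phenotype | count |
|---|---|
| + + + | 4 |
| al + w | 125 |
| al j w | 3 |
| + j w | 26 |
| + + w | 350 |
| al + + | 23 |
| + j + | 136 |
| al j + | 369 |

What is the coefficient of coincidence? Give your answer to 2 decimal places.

The two most frequent reciprocal classes, al j + and + + w, are the parental types, so the F1 was al j + / + + w.
The two rarest classes, al j w and + + +, are the double crossovers. Comparing them with the parentals, only the w allele has switched, so w is the middle locus and the order is j – w – al.
j–w: (49 + 7)/1036 = 0.0541; w–al: (261 + 7)/1036 = 0.2587.
Expected DCO frequency = 0.0541 × 0.2587 ≈ 0.01400; observed = 7/1036 ≈ 0.00676.
Coefficient of coincidence = 0.00676/0.01400 ≈ 0.48.

0.48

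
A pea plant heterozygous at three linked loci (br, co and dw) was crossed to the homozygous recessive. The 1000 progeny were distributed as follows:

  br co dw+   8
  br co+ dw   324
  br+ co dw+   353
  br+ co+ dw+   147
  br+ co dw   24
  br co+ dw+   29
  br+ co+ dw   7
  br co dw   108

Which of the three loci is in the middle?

br

The two most frequent reciprocal classes, br co+ dw and br+ co dw+, are the parental types, so the F1 was br co+ dw / br+ co dw+.
The two rarest classes, br+ co+ dw and br co dw+, are the double crossovers. Comparing them with the parentals, only the br allele has switched, so br is the middle locus and the order is co – br – dw.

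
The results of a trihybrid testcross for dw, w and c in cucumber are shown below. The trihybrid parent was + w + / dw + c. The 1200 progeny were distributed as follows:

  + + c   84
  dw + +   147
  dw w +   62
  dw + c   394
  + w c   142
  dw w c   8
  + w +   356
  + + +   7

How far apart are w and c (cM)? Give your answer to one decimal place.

The two rarest classes, + + + and dw w c, are the double crossovers. Comparing them with the parentals, only the w allele has switched, so w is the middle locus and the order is c – w – dw.
Crossovers in the c–w interval produce the single-crossover classes + w c and dw + + (142 + 147 = 289) plus the double crossovers (15).
RF(c–w) = (289 + 15) / 1200 = 304/1200 = 0.2533 → 25.3 cM.

25.3 cM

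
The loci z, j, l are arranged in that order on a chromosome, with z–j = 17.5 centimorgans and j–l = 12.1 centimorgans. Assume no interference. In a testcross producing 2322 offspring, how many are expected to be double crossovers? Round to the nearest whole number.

Map distances give recombination frequencies of 0.175 and 0.121 for the two intervals.
With no interference, expected double-crossover frequency = 0.175 × 0.121 = 0.02117.
Expected number = 0.02117 × 2322 = 49.17 ≈ 49.

49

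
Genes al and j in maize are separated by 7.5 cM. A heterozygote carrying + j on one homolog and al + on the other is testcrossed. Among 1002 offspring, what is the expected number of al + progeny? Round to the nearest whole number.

463

A map distance of 7.5 cM corresponds to a recombination frequency of 0.075.
The F1 is + j / al +, so al + is a parental gamete class with expected frequency (1 − r)/2 = 0.925/2 = 0.4625.
Expected number = 0.4625 × 1002 = 463.43 ≈ 463.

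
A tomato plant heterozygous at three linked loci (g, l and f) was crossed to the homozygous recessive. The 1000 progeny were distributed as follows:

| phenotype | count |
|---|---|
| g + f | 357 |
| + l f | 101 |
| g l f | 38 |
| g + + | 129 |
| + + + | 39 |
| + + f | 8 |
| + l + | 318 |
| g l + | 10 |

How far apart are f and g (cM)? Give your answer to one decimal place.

The two most frequent reciprocal classes, + l + and g + f, are the parental types, so the F1 was + l + / g + f.
The two rarest classes, g l + and + + f, are the double crossovers. Comparing them with the parentals, only the g allele has switched, so g is the middle locus and the order is l – g – f.
Crossovers in the g–f interval produce the single-crossover classes + l f and g + + (101 + 129 = 230) plus the double crossovers (18).
RF(g–f) = (230 + 18) / 1000 = 248/1000 = 0.2480 → 24.8 cM.

24.8 cM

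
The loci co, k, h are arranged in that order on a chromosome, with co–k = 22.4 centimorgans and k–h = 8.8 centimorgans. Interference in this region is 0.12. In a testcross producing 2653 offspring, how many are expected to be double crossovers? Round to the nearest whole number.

46

Map distances give recombination frequencies of 0.224 and 0.088 for the two intervals.
With interference 0.12 (so coincidence = 0.88), expected double-crossover frequency = 0.224 × 0.088 × 0.88 = 0.01735.
Expected number = 0.01735 × 2653 = 46.02 ≈ 46.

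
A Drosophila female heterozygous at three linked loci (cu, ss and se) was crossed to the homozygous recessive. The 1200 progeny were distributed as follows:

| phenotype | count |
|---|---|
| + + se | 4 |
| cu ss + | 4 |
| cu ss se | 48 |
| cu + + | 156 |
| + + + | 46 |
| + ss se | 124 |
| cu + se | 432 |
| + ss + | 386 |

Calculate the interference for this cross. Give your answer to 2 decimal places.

0.67

The two most frequent reciprocal classes, cu + se and + ss +, are the parental types, so the F1 was cu + se / + ss +.
The two rarest classes, + + se and cu ss +, are the double crossovers. Comparing them with the parentals, only the cu allele has switched, so cu is the middle locus and the order is se – cu – ss.
se–cu: (280 + 8)/1200 = 0.2400; cu–ss: (94 + 8)/1200 = 0.0850.
Expected DCO frequency = 0.2400 × 0.0850 ≈ 0.02040; observed = 8/1200 ≈ 0.00667.
Coefficient of coincidence = 0.00667/0.02040 ≈ 0.33; interference = 1 − 0.33 = 0.67.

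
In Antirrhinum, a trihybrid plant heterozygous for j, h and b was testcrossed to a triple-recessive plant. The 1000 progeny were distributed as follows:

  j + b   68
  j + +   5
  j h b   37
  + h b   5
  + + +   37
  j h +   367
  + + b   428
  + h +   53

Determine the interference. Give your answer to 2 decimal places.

0.09

The two most frequent reciprocal classes, j h + and + + b, are the parental types, so the F1 was j h + / + + b.
The two rarest classes, j + + and + h b, are the double crossovers. Comparing them with the parentals, only the h allele has switched, so h is the middle locus and the order is b – h – j.
b–h: (74 + 10)/1000 = 0.0840; h–j: (121 + 10)/1000 = 0.1310.
Expected DCO frequency = 0.0840 × 0.1310 ≈ 0.01100; observed = 10/1000 ≈ 0.01000.
Coefficient of coincidence = 0.01000/0.01100 ≈ 0.91; interference = 1 − 0.91 = 0.09.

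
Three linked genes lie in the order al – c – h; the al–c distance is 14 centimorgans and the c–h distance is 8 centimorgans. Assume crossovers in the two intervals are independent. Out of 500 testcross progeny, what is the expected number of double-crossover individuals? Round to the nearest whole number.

Map distances give recombination frequencies of 0.140 and 0.080 for the two intervals.
With no interference, expected double-crossover frequency = 0.140 × 0.080 = 0.01120.
Expected number = 0.01120 × 500 = 5.60 ≈ 6.

6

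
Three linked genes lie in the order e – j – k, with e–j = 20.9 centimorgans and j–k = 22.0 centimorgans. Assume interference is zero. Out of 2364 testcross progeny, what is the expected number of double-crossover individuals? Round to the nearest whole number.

109

Map distances give recombination frequencies of 0.209 and 0.220 for the two intervals.
With no interference, expected double-crossover frequency = 0.209 × 0.220 = 0.04598.
Expected number = 0.04598 × 2364 = 108.70 ≈ 109.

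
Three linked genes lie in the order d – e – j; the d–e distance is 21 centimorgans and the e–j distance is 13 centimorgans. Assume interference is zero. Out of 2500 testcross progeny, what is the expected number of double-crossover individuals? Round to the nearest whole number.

Map distances give recombination frequencies of 0.210 and 0.130 for the two intervals.
With no interference, expected double-crossover frequency = 0.210 × 0.130 = 0.02730.
Expected number = 0.02730 × 2500 = 68.25 ≈ 68.

68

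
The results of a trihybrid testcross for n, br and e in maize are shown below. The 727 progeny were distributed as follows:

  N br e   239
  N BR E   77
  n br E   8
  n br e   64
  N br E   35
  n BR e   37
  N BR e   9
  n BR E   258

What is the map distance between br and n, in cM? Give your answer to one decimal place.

The two most frequent reciprocal classes, N br e and n BR E, are the parental types, so the F1 was N br e / n BR E.
The two rarest classes, N BR e and n br E, are the double crossovers. Comparing them with the parentals, only the br allele has switched, so br is the middle locus and the order is n – br – e.
Crossovers in the n–br interval produce the single-crossover classes n br e and N BR E (64 + 77 = 141) plus the double crossovers (17).
RF(n–br) = (141 + 17) / 727 = 158/727 = 0.2173 → 21.7 cM.

21.7 cM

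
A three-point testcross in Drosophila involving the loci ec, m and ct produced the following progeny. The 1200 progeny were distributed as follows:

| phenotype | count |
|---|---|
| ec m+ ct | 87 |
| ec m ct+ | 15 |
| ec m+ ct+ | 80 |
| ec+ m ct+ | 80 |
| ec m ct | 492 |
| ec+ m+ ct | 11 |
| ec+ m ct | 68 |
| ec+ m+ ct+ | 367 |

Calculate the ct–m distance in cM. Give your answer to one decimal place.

The two most frequent reciprocal classes, ec m ct and ec+ m+ ct+, are the parental types, so the F1 was ec m ct / ec+ m+ ct+.
The two rarest classes, ec m ct+ and ec+ m+ ct, are the double crossovers. Comparing them with the parentals, only the ct allele has switched, so ct is the middle locus and the order is ec – ct – m.
Crossovers in the ct–m interval produce the single-crossover classes ec m+ ct and ec+ m ct+ (87 + 80 = 167) plus the double crossovers (26).
RF(ct–m) = (167 + 26) / 1200 = 193/1200 = 0.1608 → 16.1 cM.

16.1 cM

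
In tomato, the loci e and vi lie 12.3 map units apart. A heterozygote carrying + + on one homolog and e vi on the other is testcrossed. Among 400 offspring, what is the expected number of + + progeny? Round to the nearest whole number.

A map distance of 12.3 map units corresponds to a recombination frequency of 0.123.
The F1 is + + / e vi, so + + is a parental gamete class with expected frequency (1 − r)/2 = 0.877/2 = 0.4385.
Expected number = 0.4385 × 400 = 175.40 ≈ 175.

175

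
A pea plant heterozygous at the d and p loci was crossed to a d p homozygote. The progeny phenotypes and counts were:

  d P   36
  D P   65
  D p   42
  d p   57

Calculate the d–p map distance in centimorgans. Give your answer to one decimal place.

The two most frequent classes, D P (65) and d p (57), are the parental types, so the F1 was D P / d p.
The recombinant classes are D p and d P: 42 + 36 = 78.
Recombination frequency = 78/200 = 0.3900 ≈ 39.0%, i.e. 39.0 centimorgans.

39.0 centimorgans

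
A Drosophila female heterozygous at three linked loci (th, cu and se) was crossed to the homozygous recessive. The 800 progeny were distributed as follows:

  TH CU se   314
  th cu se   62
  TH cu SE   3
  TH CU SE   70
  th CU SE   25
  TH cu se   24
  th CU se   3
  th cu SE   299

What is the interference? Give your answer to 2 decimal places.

The two most frequent reciprocal classes, th cu SE and TH CU se, are the parental types, so the F1 was th cu SE / TH CU se.
The two rarest classes, TH cu SE and th CU se, are the double crossovers. Comparing them with the parentals, only the th allele has switched, so th is the middle locus and the order is cu – th – se.
cu–th: (49 + 6)/800 = 0.0688; th–se: (132 + 6)/800 = 0.1725.
Expected DCO frequency = 0.0688 × 0.1725 ≈ 0.01187; observed = 6/800 ≈ 0.00750.
Coefficient of coincidence = 0.00750/0.01187 ≈ 0.63; interference = 1 − 0.63 = 0.37.

0.37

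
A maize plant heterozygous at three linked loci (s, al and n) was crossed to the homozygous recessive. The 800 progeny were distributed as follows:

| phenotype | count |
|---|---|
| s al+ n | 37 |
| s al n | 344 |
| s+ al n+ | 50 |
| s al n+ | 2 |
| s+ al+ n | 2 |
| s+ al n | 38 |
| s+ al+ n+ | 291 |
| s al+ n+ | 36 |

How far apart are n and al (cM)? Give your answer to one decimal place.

The two most frequent reciprocal classes, s al n and s+ al+ n+, are the parental types, so the F1 was s al n / s+ al+ n+.
The two rarest classes, s al n+ and s+ al+ n, are the double crossovers. Comparing them with the parentals, only the n allele has switched, so n is the middle locus and the order is s – n – al.
Crossovers in the n–al interval produce the single-crossover classes s al+ n and s+ al n+ (37 + 50 = 87) plus the double crossovers (4).
RF(n–al) = (87 + 4) / 800 = 91/800 = 0.1138 → 11.4 cM.

11.4 cM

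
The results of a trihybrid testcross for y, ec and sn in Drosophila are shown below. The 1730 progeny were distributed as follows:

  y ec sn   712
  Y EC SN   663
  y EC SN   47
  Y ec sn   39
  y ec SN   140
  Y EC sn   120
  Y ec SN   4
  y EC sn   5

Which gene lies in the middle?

The two most frequent reciprocal classes, Y EC SN and y ec sn, are the parental types, so the F1 was Y EC SN / y ec sn.
The two rarest classes, Y ec SN and y EC sn, are the double crossovers. Comparing them with the parentals, only the ec allele has switched, so ec is the middle locus and the order is y – ec – sn.

ec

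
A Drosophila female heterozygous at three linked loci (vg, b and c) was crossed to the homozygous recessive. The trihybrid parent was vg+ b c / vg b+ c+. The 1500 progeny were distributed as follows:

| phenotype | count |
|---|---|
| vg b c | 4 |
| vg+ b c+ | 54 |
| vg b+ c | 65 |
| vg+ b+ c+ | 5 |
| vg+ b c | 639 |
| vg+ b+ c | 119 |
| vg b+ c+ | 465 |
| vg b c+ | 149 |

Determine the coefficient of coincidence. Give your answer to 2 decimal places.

0.38

The two rarest classes, vg b c and vg+ b+ c+, are the double crossovers. Comparing them with the parentals, only the vg allele has switched, so vg is the middle locus and the order is c – vg – b.
c–vg: (119 + 9)/1500 = 0.0853; vg–b: (268 + 9)/1500 = 0.1847.
Expected DCO frequency = 0.0853 × 0.1847 ≈ 0.01575; observed = 9/1500 ≈ 0.00600.
Coefficient of coincidence = 0.00600/0.01575 ≈ 0.38.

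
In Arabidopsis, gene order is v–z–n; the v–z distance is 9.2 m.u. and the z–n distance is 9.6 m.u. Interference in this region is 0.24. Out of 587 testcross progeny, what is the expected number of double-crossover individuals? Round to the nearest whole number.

4

Map distances give recombination frequencies of 0.092 and 0.096 for the two intervals.
With interference 0.24 (so coincidence = 0.76), expected double-crossover frequency = 0.092 × 0.096 × 0.76 = 0.00671.
Expected number = 0.00671 × 587 = 3.94 ≈ 4.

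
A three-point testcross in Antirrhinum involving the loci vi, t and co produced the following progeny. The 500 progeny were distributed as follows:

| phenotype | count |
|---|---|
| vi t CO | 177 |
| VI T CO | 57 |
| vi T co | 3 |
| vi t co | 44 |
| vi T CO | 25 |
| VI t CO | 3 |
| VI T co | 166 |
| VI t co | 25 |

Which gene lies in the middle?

vi

The two most frequent reciprocal classes, vi t CO and VI T co, are the parental types, so the F1 was vi t CO / VI T co.
The two rarest classes, VI t CO and vi T co, are the double crossovers. Comparing them with the parentals, only the vi allele has switched, so vi is the middle locus and the order is t – vi – co.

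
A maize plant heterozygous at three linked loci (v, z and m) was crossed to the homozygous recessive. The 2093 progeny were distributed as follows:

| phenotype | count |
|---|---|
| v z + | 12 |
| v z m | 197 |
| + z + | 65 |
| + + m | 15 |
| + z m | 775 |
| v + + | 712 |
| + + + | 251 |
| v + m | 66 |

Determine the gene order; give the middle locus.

z

The two most frequent reciprocal classes, + z m and v + +, are the parental types, so the F1 was + z m / v + +.
The two rarest classes, + + m and v z +, are the double crossovers. Comparing them with the parentals, only the z allele has switched, so z is the middle locus and the order is m – z – v.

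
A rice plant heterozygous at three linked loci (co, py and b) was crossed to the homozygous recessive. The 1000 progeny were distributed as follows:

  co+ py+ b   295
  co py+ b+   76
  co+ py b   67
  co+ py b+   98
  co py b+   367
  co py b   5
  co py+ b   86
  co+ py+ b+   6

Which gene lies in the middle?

The two most frequent reciprocal classes, co py b+ and co+ py+ b, are the parental types, so the F1 was co py b+ / co+ py+ b.
The two rarest classes, co py b and co+ py+ b+, are the double crossovers. Comparing them with the parentals, only the b allele has switched, so b is the middle locus and the order is py – b – co.

b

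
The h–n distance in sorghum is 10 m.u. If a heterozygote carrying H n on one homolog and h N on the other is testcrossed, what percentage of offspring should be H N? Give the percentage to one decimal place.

5.0%

A map distance of 10 m.u. corresponds to a recombination frequency of 0.100.
The F1 is H n / h N, so H N is a recombinant gamete class with expected frequency r/2 = 0.100/2 = 0.0500.
That is 0.0500 = 5.0% of the progeny.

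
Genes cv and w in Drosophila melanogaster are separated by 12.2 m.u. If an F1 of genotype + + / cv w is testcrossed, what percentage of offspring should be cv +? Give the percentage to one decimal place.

A map distance of 12.2 m.u. corresponds to a recombination frequency of 0.122.
The F1 is + + / cv w, so cv + is a recombinant gamete class with expected frequency r/2 = 0.122/2 = 0.0610.
That is 0.0610 = 6.1% of the progeny.

6.1%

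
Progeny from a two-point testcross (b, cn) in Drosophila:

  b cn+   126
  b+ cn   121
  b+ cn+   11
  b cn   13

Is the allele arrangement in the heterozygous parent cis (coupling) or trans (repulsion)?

The two most frequent classes are b+ cn (121) and b cn+ (126); these are the parental (non-recombinant) types.
So the F1 carried b+ cn on one chromosome and b cn+ on the other — the recessive alleles are on opposite chromosomes (trans / repulsion).

trans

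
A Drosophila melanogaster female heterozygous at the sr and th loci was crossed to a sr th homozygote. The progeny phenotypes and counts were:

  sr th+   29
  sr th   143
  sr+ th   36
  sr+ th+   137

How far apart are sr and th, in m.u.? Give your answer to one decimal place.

The two most frequent classes, sr+ th+ (137) and sr th (143), are the parental types, so the F1 was sr+ th+ / sr th.
The recombinant classes are sr+ th and sr th+: 36 + 29 = 65.
Recombination frequency = 65/345 = 0.1884 ≈ 18.8%, i.e. 18.8 m.u.

18.8 m.u.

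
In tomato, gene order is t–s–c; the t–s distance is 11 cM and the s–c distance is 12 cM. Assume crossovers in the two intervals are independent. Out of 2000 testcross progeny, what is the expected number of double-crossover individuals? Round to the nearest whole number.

Map distances give recombination frequencies of 0.110 and 0.120 for the two intervals.
With no interference, expected double-crossover frequency = 0.110 × 0.120 = 0.01320.
Expected number = 0.01320 × 2000 = 26.40 ≈ 26.

26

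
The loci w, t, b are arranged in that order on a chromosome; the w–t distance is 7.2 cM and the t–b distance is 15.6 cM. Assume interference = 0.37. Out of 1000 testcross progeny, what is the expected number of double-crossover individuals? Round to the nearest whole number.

7

Map distances give recombination frequencies of 0.072 and 0.156 for the two intervals.
With interference 0.37 (so coincidence = 0.63), expected double-crossover frequency = 0.072 × 0.156 × 0.63 = 0.00708.
Expected number = 0.00708 × 1000 = 7.08 ≈ 7.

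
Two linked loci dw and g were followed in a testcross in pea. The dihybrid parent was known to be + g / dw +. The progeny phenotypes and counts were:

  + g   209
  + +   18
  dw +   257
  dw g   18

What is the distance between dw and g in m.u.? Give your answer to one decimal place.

The recombinant classes are + + and dw g: 18 + 18 = 36.
Recombination frequency = 36/502 = 0.0717 ≈ 7.2%, i.e. 7.2 m.u.

7.2 m.u.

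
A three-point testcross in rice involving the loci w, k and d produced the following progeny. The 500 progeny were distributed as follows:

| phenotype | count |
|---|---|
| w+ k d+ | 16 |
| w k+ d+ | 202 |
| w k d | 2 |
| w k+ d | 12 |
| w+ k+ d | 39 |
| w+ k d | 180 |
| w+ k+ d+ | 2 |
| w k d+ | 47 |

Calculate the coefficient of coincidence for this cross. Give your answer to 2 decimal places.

0.69

The two most frequent reciprocal classes, w k+ d+ and w+ k d, are the parental types, so the F1 was w k+ d+ / w+ k d.
The two rarest classes, w+ k+ d+ and w k d, are the double crossovers. Comparing them with the parentals, only the w allele has switched, so w is the middle locus and the order is k – w – d.
k–w: (86 + 4)/500 = 0.1800; w–d: (28 + 4)/500 = 0.0640.
Expected DCO frequency = 0.1800 × 0.0640 ≈ 0.01152; observed = 4/500 ≈ 0.00800.
Coefficient of coincidence = 0.00800/0.01152 ≈ 0.69.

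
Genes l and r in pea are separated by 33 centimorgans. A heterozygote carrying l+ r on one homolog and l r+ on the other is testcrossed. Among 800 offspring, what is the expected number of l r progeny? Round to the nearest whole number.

A map distance of 33 centimorgans corresponds to a recombination frequency of 0.330.
The F1 is l+ r / l r+, so l r is a recombinant gamete class with expected frequency r/2 = 0.330/2 = 0.1650.
Expected number = 0.1650 × 800 = 132.00 ≈ 132.

132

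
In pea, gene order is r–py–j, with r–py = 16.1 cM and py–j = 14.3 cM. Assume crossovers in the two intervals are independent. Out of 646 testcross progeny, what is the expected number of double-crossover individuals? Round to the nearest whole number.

Map distances give recombination frequencies of 0.161 and 0.143 for the two intervals.
With no interference, expected double-crossover frequency = 0.161 × 0.143 = 0.02302.
Expected number = 0.02302 × 646 = 14.87 ≈ 15.

15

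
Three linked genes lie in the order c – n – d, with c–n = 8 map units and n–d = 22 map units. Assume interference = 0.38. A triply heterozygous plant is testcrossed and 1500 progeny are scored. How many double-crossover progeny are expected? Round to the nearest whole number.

16

Map distances give recombination frequencies of 0.080 and 0.220 for the two intervals.
With interference 0.38 (so coincidence = 0.62), expected double-crossover frequency = 0.080 × 0.220 × 0.62 = 0.01091.
Expected number = 0.01091 × 1500 = 16.37 ≈ 16.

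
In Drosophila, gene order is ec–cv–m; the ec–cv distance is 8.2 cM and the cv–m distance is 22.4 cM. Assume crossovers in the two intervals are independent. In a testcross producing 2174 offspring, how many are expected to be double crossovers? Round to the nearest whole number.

40

Map distances give recombination frequencies of 0.082 and 0.224 for the two intervals.
With no interference, expected double-crossover frequency = 0.082 × 0.224 = 0.01837.
Expected number = 0.01837 × 2174 = 39.93 ≈ 40.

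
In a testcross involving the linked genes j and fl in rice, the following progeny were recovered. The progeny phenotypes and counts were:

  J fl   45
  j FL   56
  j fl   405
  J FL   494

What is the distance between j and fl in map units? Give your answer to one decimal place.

The two most frequent classes, J FL (494) and j fl (405), are the parental types, so the F1 was J FL / j fl.
The recombinant classes are J fl and j FL: 45 + 56 = 101.
Recombination frequency = 101/1000 = 0.1010 ≈ 10.1%, i.e. 10.1 map units.

10.1 map units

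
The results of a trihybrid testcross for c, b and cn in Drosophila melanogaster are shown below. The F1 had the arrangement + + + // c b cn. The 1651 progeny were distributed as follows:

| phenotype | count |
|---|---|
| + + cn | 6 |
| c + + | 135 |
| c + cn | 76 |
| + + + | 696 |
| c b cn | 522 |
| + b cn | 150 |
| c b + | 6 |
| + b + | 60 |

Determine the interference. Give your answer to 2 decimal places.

0.55

The two rarest classes, + + cn and c b +, are the double crossovers. Comparing them with the parentals, only the cn allele has switched, so cn is the middle locus and the order is c – cn – b.
c–cn: (285 + 12)/1651 = 0.1799; cn–b: (136 + 12)/1651 = 0.0896.
Expected DCO frequency = 0.1799 × 0.0896 ≈ 0.01612; observed = 12/1651 ≈ 0.00727.
Coefficient of coincidence = 0.00727/0.01612 ≈ 0.45; interference = 1 − 0.45 = 0.55.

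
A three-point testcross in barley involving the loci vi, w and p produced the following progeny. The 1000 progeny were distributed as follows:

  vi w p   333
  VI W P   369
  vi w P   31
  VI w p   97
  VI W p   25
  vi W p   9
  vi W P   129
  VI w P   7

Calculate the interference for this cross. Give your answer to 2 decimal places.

0.08

The two most frequent reciprocal classes, VI W P and vi w p, are the parental types, so the F1 was VI W P / vi w p.
The two rarest classes, VI w P and vi W p, are the double crossovers. Comparing them with the parentals, only the w allele has switched, so w is the middle locus and the order is vi – w – p.
vi–w: (226 + 16)/1000 = 0.2420; w–p: (56 + 16)/1000 = 0.0720.
Expected DCO frequency = 0.2420 × 0.0720 ≈ 0.01742; observed = 16/1000 ≈ 0.01600.
Coefficient of coincidence = 0.01600/0.01742 ≈ 0.92; interference = 1 − 0.92 = 0.08.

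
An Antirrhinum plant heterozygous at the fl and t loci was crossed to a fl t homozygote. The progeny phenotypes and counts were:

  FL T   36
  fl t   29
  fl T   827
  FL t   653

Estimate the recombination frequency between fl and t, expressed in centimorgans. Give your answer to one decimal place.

The two most frequent classes, FL t (653) and fl T (827), are the parental types, so the F1 was FL t / fl T.
The recombinant classes are FL T and fl t: 36 + 29 = 65.
Recombination frequency = 65/1545 = 0.0421 ≈ 4.2%, i.e. 4.2 centimorgans.

4.2 centimorgans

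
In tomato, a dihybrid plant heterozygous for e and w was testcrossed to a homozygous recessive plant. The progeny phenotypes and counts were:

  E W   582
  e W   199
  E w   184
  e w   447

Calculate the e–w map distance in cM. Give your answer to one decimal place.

The two most frequent classes, E W (582) and e w (447), are the parental types, so the F1 was E W / e w.
The recombinant classes are E w and e W: 184 + 199 = 383.
Recombination frequency = 383/1412 = 0.2712 ≈ 27.1%, i.e. 27.1 cM.

27.1 cM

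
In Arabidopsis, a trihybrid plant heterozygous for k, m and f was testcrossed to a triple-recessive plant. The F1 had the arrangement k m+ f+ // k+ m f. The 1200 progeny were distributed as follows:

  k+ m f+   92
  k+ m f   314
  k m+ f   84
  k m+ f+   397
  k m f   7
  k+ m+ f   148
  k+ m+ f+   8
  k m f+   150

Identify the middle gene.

k

The two rarest classes, k+ m+ f+ and k m f, are the double crossovers. Comparing them with the parentals, only the k allele has switched, so k is the middle locus and the order is f – k – m.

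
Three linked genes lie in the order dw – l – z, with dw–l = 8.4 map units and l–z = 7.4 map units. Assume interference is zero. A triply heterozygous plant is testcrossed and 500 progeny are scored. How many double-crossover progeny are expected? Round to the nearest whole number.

Map distances give recombination frequencies of 0.084 and 0.074 for the two intervals.
With no interference, expected double-crossover frequency = 0.084 × 0.074 = 0.00622.
Expected number = 0.00622 × 500 = 3.11 ≈ 3.

3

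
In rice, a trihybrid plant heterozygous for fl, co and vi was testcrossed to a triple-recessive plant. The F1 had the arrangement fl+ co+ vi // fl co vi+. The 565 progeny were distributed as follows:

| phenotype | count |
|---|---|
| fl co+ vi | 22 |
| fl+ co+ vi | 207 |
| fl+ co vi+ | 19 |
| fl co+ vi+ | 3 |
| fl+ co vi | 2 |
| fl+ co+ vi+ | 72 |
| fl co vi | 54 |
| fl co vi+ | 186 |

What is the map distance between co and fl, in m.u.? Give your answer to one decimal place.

8.1 m.u.

The two rarest classes, fl+ co vi and fl co+ vi+, are the double crossovers. Comparing them with the parentals, only the co allele has switched, so co is the middle locus and the order is vi – co – fl.
Crossovers in the co–fl interval produce the single-crossover classes fl co+ vi and fl+ co vi+ (22 + 19 = 41) plus the double crossovers (5).
RF(co–fl) = (41 + 5) / 565 = 46/565 = 0.0814 → 8.1 m.u.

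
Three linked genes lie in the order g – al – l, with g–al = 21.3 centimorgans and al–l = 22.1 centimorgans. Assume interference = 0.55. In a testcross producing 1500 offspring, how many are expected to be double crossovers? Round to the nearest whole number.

32

Map distances give recombination frequencies of 0.213 and 0.221 for the two intervals.
With interference 0.55 (so coincidence = 0.45), expected double-crossover frequency = 0.213 × 0.221 × 0.45 = 0.02118.
Expected number = 0.02118 × 1500 = 31.77 ≈ 32.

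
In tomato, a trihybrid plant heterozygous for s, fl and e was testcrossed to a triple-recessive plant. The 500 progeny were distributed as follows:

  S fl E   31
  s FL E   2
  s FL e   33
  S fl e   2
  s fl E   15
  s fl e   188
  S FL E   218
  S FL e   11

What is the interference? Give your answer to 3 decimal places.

0.020

The two most frequent reciprocal classes, S FL E and s fl e, are the parental types, so the F1 was S FL E / s fl e.
The two rarest classes, s FL E and S fl e, are the double crossovers. Comparing them with the parentals, only the s allele has switched, so s is the middle locus and the order is e – s – fl.
e–s: (26 + 4)/500 = 0.0600; s–fl: (64 + 4)/500 = 0.1360.
Expected DCO frequency = 0.0600 × 0.1360 ≈ 0.00816; observed = 4/500 ≈ 0.00800.
Coefficient of coincidence = 0.00800/0.00816 ≈ 0.980; interference = 1 − 0.980 = 0.020.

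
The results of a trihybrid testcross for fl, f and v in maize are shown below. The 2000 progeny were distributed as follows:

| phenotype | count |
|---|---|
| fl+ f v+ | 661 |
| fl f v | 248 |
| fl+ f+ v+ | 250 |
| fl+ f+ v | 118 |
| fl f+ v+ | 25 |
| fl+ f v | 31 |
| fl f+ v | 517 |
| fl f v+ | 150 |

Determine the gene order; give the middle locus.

v

The two most frequent reciprocal classes, fl f+ v and fl+ f v+, are the parental types, so the F1 was fl f+ v / fl+ f v+.
The two rarest classes, fl f+ v+ and fl+ f v, are the double crossovers. Comparing them with the parentals, only the v allele has switched, so v is the middle locus and the order is f – v – fl.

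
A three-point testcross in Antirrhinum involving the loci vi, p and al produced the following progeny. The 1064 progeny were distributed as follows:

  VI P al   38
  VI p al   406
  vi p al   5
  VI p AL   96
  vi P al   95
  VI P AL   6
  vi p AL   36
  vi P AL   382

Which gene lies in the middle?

The two most frequent reciprocal classes, VI p al and vi P AL, are the parental types, so the F1 was VI p al / vi P AL.
The two rarest classes, vi p al and VI P AL, are the double crossovers. Comparing them with the parentals, only the vi allele has switched, so vi is the middle locus and the order is p – vi – al.

vi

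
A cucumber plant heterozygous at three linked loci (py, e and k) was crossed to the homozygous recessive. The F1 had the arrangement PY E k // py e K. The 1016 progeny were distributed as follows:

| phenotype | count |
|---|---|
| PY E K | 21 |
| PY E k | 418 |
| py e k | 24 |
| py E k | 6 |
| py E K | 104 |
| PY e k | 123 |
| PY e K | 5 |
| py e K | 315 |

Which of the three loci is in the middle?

The two rarest classes, py E k and PY e K, are the double crossovers. Comparing them with the parentals, only the py allele has switched, so py is the middle locus and the order is e – py – k.

py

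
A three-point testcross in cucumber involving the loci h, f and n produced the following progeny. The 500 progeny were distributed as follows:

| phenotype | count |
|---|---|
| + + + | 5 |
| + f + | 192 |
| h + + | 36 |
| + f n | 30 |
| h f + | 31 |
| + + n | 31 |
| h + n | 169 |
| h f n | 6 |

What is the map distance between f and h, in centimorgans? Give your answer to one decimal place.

The two most frequent reciprocal classes, h + n and + f +, are the parental types, so the F1 was h + n / + f +.
The two rarest classes, h f n and + + +, are the double crossovers. Comparing them with the parentals, only the f allele has switched, so f is the middle locus and the order is n – f – h.
Crossovers in the f–h interval produce the single-crossover classes + + n and h f + (31 + 31 = 62) plus the double crossovers (11).
RF(f–h) = (62 + 11) / 500 = 73/500 = 0.1460 → 14.6 centimorgans.

14.6 centimorgans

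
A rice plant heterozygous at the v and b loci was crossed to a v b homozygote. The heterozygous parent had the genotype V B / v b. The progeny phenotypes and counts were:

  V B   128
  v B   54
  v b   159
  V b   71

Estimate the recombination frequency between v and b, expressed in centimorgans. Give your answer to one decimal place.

The recombinant classes are V b and v B: 71 + 54 = 125.
Recombination frequency = 125/412 = 0.3034 ≈ 30.3%, i.e. 30.3 centimorgans.

30.3 centimorgans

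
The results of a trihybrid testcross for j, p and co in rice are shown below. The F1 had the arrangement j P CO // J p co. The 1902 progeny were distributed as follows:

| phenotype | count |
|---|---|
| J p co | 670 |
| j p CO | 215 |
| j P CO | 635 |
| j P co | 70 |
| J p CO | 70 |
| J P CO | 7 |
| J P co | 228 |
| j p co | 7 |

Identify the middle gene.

j

The two rarest classes, J P CO and j p co, are the double crossovers. Comparing them with the parentals, only the j allele has switched, so j is the middle locus and the order is co – j – p.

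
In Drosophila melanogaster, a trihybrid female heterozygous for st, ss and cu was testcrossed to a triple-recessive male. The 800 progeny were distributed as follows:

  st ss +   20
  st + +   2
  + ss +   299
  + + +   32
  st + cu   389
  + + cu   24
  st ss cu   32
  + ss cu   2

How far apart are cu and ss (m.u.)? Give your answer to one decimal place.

The two most frequent reciprocal classes, + ss + and st + cu, are the parental types, so the F1 was + ss + / st + cu.
The two rarest classes, + ss cu and st + +, are the double crossovers. Comparing them with the parentals, only the cu allele has switched, so cu is the middle locus and the order is ss – cu – st.
Crossovers in the ss–cu interval produce the single-crossover classes + + + and st ss cu (32 + 32 = 64) plus the double crossovers (4).
RF(ss–cu) = (64 + 4) / 800 = 68/800 = 0.0850 → 8.5 m.u.

8.5 m.u.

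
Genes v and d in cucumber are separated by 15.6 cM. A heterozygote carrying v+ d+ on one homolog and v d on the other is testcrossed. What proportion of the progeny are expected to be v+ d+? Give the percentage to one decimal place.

42.2%

A map distance of 15.6 cM corresponds to a recombination frequency of 0.156.
The F1 is v+ d+ / v d, so v+ d+ is a parental gamete class with expected frequency (1 − r)/2 = 0.844/2 = 0.4220.
That is 0.4220 = 42.2% of the progeny.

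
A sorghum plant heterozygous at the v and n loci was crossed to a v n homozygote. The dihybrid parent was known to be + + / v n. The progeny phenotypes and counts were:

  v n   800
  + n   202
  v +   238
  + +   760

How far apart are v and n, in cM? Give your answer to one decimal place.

The recombinant classes are + n and v +: 202 + 238 = 440.
Recombination frequency = 440/2000 = 0.2200 ≈ 22.0%, i.e. 22.0 cM.

22.0 cM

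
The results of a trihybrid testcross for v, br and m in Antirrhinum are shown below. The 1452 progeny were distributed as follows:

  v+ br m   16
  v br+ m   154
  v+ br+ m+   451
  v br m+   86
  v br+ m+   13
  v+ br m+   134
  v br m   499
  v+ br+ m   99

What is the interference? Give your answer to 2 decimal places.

0.38

The two most frequent reciprocal classes, v+ br+ m+ and v br m, are the parental types, so the F1 was v+ br+ m+ / v br m.
The two rarest classes, v br+ m+ and v+ br m, are the double crossovers. Comparing them with the parentals, only the v allele has switched, so v is the middle locus and the order is br – v – m.
br–v: (288 + 29)/1452 = 0.2183; v–m: (185 + 29)/1452 = 0.1474.
Expected DCO frequency = 0.2183 × 0.1474 ≈ 0.03218; observed = 29/1452 ≈ 0.01997.
Coefficient of coincidence = 0.01997/0.03218 ≈ 0.62; interference = 1 − 0.62 = 0.38.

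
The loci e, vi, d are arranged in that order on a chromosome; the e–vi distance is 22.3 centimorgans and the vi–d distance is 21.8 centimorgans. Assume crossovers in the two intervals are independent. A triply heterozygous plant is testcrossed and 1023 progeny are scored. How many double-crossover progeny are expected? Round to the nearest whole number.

50

Map distances give recombination frequencies of 0.223 and 0.218 for the two intervals.
With no interference, expected double-crossover frequency = 0.223 × 0.218 = 0.04861.
Expected number = 0.04861 × 1023 = 49.73 ≈ 50.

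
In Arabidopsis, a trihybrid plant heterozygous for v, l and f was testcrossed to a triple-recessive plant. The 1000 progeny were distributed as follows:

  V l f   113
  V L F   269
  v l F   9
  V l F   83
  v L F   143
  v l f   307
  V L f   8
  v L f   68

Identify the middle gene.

The two most frequent reciprocal classes, V L F and v l f, are the parental types, so the F1 was V L F / v l f.
The two rarest classes, V L f and v l F, are the double crossovers. Comparing them with the parentals, only the f allele has switched, so f is the middle locus and the order is l – f – v.

f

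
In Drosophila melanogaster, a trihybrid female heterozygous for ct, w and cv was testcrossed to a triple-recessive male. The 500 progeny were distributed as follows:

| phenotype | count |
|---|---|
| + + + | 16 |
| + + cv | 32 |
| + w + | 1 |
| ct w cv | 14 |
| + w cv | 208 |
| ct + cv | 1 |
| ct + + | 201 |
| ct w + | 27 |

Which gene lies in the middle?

The two most frequent reciprocal classes, + w cv and ct + +, are the parental types, so the F1 was + w cv / ct + +.
The two rarest classes, + w + and ct + cv, are the double crossovers. Comparing them with the parentals, only the cv allele has switched, so cv is the middle locus and the order is ct – cv – w.

cv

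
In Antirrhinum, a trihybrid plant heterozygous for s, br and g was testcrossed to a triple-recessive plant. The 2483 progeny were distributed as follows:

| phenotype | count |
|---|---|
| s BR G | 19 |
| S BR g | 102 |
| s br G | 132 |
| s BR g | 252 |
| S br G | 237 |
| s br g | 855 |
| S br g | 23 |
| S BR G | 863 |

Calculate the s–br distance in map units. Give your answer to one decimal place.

The two most frequent reciprocal classes, S BR G and s br g, are the parental types, so the F1 was S BR G / s br g.
The two rarest classes, s BR G and S br g, are the double crossovers. Comparing them with the parentals, only the s allele has switched, so s is the middle locus and the order is br – s – g.
Crossovers in the br–s interval produce the single-crossover classes S br G and s BR g (237 + 252 = 489) plus the double crossovers (42).
RF(br–s) = (489 + 42) / 2483 = 531/2483 = 0.2139 → 21.4 map units.

21.4 map units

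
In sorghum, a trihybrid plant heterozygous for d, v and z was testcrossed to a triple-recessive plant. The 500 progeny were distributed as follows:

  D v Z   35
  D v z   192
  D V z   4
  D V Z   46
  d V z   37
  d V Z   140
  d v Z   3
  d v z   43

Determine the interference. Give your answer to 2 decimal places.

The two most frequent reciprocal classes, d V Z and D v z, are the parental types, so the F1 was d V Z / D v z.
The two rarest classes, d v Z and D V z, are the double crossovers. Comparing them with the parentals, only the v allele has switched, so v is the middle locus and the order is z – v – d.
z–v: (72 + 7)/500 = 0.1580; v–d: (89 + 7)/500 = 0.1920.
Expected DCO frequency = 0.1580 × 0.1920 ≈ 0.03034; observed = 7/500 ≈ 0.01400.
Coefficient of coincidence = 0.01400/0.03034 ≈ 0.46; interference = 1 − 0.46 = 0.54.

0.54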